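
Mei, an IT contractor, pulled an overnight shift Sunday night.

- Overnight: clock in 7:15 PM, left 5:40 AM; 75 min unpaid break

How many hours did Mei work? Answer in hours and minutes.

9 h 10 min

Overnight: 7:15 PM → midnight = 4 h 45 min; midnight → 5:40 AM = 5 h 40 min; span 10 h 25 min; less 75 min break → 9 h 10 min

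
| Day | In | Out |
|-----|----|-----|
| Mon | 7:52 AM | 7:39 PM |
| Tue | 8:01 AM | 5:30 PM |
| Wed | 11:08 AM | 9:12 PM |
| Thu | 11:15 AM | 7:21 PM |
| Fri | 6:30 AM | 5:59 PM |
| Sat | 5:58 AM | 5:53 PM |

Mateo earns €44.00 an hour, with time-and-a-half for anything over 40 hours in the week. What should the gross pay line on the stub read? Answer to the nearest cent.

€3267.00

Mon: 7:52 AM–7:39 PM = 11 h 47 min
Tue: 8:01 AM–5:30 PM = 9 h 29 min
Wed: 11:08 AM–9:12 PM = 10 h 4 min
Thu: 11:15 AM–7:21 PM = 8 h 6 min
Fri: 6:30 AM–5:59 PM = 11 h 29 min
Sat: 5:58 AM–5:53 PM = 11 h 55 min
Total worked: 62 h 50 min = 3770 min.
Regular 40 h 0 min = 2400 min at €44.00/h; overtime 22 h 50 min = 1370 min at €66.00/h.
Pay = (2400 × €44.00 + 1370 × €66.00) ÷ 60 = €3267.00.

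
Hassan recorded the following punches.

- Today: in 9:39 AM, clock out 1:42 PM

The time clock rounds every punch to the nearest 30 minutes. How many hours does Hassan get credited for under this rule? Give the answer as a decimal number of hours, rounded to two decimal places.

Today: in 9:39 AM→9:30 AM, out 1:42 PM→1:30 PM; 4 h 0 min

4.00 hours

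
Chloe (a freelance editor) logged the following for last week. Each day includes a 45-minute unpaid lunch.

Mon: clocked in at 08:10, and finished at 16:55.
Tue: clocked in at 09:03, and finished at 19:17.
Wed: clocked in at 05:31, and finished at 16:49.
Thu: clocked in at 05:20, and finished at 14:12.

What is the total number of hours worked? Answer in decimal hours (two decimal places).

Mon: 08:10–16:55 = 8 h 45 min; less 45 min break → 8 h 0 min
Tue: 09:03–19:17 = 10 h 14 min; less 45 min break → 9 h 29 min
Wed: 05:31–16:49 = 11 h 18 min; less 45 min break → 10 h 33 min
Thu: 05:20–14:12 = 8 h 52 min; less 45 min break → 8 h 7 min
Total: 8 h 0 min + 9 h 29 min + 10 h 33 min + 8 h 7 min = 36 h 9 min.

36.15 hours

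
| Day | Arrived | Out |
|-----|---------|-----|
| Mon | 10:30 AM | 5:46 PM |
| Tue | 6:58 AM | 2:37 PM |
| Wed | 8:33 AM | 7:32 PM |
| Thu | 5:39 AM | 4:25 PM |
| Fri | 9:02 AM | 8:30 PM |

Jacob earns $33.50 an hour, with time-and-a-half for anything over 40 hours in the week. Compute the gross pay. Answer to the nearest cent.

$1748.70

Mon: 10:30 AM–5:46 PM = 7 h 16 min
Tue: 6:58 AM–2:37 PM = 7 h 39 min
Wed: 8:33 AM–7:32 PM = 10 h 59 min
Thu: 5:39 AM–4:25 PM = 10 h 46 min
Fri: 9:02 AM–8:30 PM = 11 h 28 min
Total worked: 48 h 8 min = 2888 min.
Regular 40 h 0 min = 2400 min at $33.50/h; overtime 8 h 8 min = 488 min at $50.25/h.
Pay = (2400 × $33.50 + 488 × $50.25) ÷ 60 = $1748.70.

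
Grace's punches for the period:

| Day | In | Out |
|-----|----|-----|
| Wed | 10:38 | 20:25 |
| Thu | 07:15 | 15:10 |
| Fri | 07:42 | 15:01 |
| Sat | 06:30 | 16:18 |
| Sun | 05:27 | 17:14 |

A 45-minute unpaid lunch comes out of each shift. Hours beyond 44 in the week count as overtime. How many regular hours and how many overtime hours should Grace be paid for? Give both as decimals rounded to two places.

Wed: 10:38–20:25 = 9 h 47 min; less 45 min break → 9 h 2 min
Thu: 07:15–15:10 = 7 h 55 min; less 45 min break → 7 h 10 min
Fri: 07:42–15:01 = 7 h 19 min; less 45 min break → 6 h 34 min
Sat: 06:30–16:18 = 9 h 48 min; less 45 min break → 9 h 3 min
Sun: 05:27–17:14 = 11 h 47 min; less 45 min break → 11 h 2 min
Total worked: 42 h 51 min = 42.85 h.
Threshold 44 h → overtime 0 h 0 min, regular 42 h 51 min.

Regular 42.85 hours, overtime 0.00 hours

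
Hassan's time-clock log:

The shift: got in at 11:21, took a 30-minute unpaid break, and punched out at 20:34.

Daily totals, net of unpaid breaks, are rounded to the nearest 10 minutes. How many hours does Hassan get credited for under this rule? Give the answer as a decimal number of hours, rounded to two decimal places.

The shift: 11:21–20:34 = 9 h 13 min − 30 min = 8 h 43 min → rounds to 8 h 40 min

8.67 hours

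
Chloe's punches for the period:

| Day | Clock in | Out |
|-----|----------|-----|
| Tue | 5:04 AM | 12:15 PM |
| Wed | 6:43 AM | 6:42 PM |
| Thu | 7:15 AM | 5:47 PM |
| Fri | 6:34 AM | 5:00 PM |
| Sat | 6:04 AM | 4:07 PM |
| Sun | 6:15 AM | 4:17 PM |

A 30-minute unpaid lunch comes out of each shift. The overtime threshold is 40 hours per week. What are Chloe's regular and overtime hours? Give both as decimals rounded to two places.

Regular 40.00 hours, overtime 17.22 hours

Tue: 5:04 AM–12:15 PM = 7 h 11 min; less 30 min break → 6 h 41 min
Wed: 6:43 AM–6:42 PM = 11 h 59 min; less 30 min break → 11 h 29 min
Thu: 7:15 AM–5:47 PM = 10 h 32 min; less 30 min break → 10 h 2 min
Fri: 6:34 AM–5:00 PM = 10 h 26 min; less 30 min break → 9 h 56 min
Sat: 6:04 AM–4:07 PM = 10 h 3 min; less 30 min break → 9 h 33 min
Sun: 6:15 AM–4:17 PM = 10 h 2 min; less 30 min break → 9 h 32 min
Total worked: 57 h 13 min = 57.22 h.
Threshold 40 h → overtime 17 h 13 min, regular 40 h 0 min.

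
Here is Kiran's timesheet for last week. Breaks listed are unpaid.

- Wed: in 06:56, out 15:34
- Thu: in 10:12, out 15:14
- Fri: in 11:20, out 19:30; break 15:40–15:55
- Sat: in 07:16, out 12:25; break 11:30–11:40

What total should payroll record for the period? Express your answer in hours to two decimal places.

26.57 hours

Wed: 06:56–15:34 = 8 h 38 min
Thu: 10:12–15:14 = 5 h 2 min
Fri: 11:20–19:30 = 8 h 10 min; less 15 min break → 7 h 55 min
Sat: 07:16–12:25 = 5 h 9 min; less 10 min break → 4 h 59 min
Total: 8 h 38 min + 5 h 2 min + 7 h 55 min + 4 h 59 min = 26 h 34 min.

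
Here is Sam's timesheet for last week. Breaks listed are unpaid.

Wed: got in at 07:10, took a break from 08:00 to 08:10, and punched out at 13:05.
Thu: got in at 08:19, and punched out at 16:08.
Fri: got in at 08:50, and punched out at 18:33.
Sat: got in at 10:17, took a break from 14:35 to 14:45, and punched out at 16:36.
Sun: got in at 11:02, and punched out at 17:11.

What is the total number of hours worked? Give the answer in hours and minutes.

Wed: 07:10–13:05 = 5 h 55 min; less 10 min break → 5 h 45 min
Thu: 08:19–16:08 = 7 h 49 min
Fri: 08:50–18:33 = 9 h 43 min
Sat: 10:17–16:36 = 6 h 19 min; less 10 min break → 6 h 9 min
Sun: 11:02–17:11 = 6 h 9 min
Total: 5 h 45 min + 7 h 49 min + 9 h 43 min + 6 h 9 min + 6 h 9 min = 35 h 35 min.

35 h 35 min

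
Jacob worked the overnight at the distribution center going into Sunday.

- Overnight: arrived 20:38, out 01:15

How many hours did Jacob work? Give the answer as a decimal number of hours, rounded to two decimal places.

4.62 hours

Overnight: 20:38 → midnight = 3 h 22 min; midnight → 01:15 = 1 h 15 min; span 4 h 37 min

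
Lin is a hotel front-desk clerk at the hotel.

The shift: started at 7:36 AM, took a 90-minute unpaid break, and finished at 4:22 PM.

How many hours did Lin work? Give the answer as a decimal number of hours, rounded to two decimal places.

7.27 hours

The shift: 7:36 AM–4:22 PM = 8 h 46 min; less 90 min break → 7 h 16 min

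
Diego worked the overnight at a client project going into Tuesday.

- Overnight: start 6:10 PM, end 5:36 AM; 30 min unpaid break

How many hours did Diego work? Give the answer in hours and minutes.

10 h 56 min

Overnight: 6:10 PM → midnight = 5 h 50 min; midnight → 5:36 AM = 5 h 36 min; span 11 h 26 min; less 30 min break → 10 h 56 min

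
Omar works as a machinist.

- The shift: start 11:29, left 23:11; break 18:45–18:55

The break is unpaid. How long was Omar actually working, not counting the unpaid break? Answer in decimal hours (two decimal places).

11.53 hours

The shift: 11:29–23:11 = 11 h 42 min; less 10 min break → 11 h 32 min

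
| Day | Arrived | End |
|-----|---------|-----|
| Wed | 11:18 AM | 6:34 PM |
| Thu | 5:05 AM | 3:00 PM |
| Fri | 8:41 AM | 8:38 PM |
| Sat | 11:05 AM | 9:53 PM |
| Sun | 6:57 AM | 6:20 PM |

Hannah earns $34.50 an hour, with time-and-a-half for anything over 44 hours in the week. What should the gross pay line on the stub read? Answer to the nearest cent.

Wed: 11:18 AM–6:34 PM = 7 h 16 min
Thu: 5:05 AM–3:00 PM = 9 h 55 min
Fri: 8:41 AM–8:38 PM = 11 h 57 min
Sat: 11:05 AM–9:53 PM = 10 h 48 min
Sun: 6:57 AM–6:20 PM = 11 h 23 min
Total worked: 51 h 19 min = 3079 min.
Regular 44 h 0 min = 2640 min at $34.50/h; overtime 7 h 19 min = 439 min at $51.75/h.
Pay = (2640 × $34.50 + 439 × $51.75) ÷ 60 = $1896.64.

$1896.64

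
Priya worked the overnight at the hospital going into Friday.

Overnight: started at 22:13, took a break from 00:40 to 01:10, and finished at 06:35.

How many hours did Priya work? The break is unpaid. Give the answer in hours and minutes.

Overnight: 22:13 → midnight = 1 h 47 min; midnight → 06:35 = 6 h 35 min; span 8 h 22 min; less 30 min break → 7 h 52 min

7 h 52 min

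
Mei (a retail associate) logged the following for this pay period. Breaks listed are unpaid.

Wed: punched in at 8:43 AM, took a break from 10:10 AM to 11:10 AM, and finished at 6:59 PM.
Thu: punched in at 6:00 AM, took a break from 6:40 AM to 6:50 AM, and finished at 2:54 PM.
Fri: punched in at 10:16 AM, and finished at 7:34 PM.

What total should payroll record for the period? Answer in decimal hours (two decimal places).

Wed: 8:43 AM–6:59 PM = 10 h 16 min; less 60 min break → 9 h 16 min
Thu: 6:00 AM–2:54 PM = 8 h 54 min; less 10 min break → 8 h 44 min
Fri: 10:16 AM–7:34 PM = 9 h 18 min
Total: 9 h 16 min + 8 h 44 min + 9 h 18 min = 27 h 18 min.

27.30 hours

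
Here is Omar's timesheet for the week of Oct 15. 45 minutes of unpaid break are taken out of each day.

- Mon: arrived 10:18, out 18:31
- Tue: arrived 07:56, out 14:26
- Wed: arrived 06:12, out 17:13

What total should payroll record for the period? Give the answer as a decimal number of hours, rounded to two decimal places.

Mon: 10:18–18:31 = 8 h 13 min; less 45 min break → 7 h 28 min
Tue: 07:56–14:26 = 6 h 30 min; less 45 min break → 5 h 45 min
Wed: 06:12–17:13 = 11 h 1 min; less 45 min break → 10 h 16 min
Total: 7 h 28 min + 5 h 45 min + 10 h 16 min = 23 h 29 min.

23.48 hours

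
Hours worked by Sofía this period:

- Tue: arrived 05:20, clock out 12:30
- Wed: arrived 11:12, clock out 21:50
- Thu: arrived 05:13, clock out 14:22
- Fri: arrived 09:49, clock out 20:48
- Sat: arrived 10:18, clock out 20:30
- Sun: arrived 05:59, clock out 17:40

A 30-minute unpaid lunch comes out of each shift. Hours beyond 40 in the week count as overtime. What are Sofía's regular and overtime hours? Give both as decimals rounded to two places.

Regular 40.00 hours, overtime 16.82 hours

Tue: 05:20–12:30 = 7 h 10 min; less 30 min break → 6 h 40 min
Wed: 11:12–21:50 = 10 h 38 min; less 30 min break → 10 h 8 min
Thu: 05:13–14:22 = 9 h 9 min; less 30 min break → 8 h 39 min
Fri: 09:49–20:48 = 10 h 59 min; less 30 min break → 10 h 29 min
Sat: 10:18–20:30 = 10 h 12 min; less 30 min break → 9 h 42 min
Sun: 05:59–17:40 = 11 h 41 min; less 30 min break → 11 h 11 min
Total worked: 56 h 49 min = 56.82 h.
Threshold 40 h → overtime 16 h 49 min, regular 40 h 0 min.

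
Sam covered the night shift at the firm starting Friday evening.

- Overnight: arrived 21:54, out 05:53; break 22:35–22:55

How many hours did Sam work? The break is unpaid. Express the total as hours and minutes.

7 h 39 min

Overnight: 21:54 → midnight = 2 h 6 min; midnight → 05:53 = 5 h 53 min; span 7 h 59 min; less 20 min break → 7 h 39 min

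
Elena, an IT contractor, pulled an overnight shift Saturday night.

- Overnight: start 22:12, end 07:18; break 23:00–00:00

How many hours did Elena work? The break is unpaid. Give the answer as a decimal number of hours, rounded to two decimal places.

8.10 hours

Overnight: 22:12 → midnight = 1 h 48 min; midnight → 07:18 = 7 h 18 min; span 9 h 6 min; less 60 min break → 8 h 6 min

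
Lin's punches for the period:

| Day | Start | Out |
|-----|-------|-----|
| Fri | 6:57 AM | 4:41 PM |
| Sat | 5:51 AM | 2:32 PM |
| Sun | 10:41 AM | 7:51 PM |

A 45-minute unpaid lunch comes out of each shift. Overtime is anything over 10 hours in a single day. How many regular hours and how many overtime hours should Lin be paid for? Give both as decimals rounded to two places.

Regular 25.33 hours, overtime 0.00 hours

Fri: 6:57 AM–4:41 PM = 9 h 44 min; less 45 min break → 8 h 59 min
Sat: 5:51 AM–2:32 PM = 8 h 41 min; less 45 min break → 7 h 56 min
Sun: 10:41 AM–7:51 PM = 9 h 10 min; less 45 min break → 8 h 25 min
Fri reg 8 h 59 min / OT 0 h 0 min; Sat reg 7 h 56 min / OT 0 h 0 min; Sun reg 8 h 25 min / OT 0 h 0 min.
Totals: regular 25 h 20 min, overtime 0 h 0 min.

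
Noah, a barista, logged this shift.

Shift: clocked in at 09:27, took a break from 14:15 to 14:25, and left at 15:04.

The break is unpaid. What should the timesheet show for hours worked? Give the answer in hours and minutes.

Shift: 09:27–15:04 = 5 h 37 min; less 10 min break → 5 h 27 min

5 h 27 min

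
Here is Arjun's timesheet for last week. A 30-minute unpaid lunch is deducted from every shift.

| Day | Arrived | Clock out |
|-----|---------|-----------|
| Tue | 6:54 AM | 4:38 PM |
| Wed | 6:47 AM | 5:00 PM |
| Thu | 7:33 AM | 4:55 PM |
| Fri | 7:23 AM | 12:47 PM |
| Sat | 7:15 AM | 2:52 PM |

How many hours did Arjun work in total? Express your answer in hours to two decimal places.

Tue: 6:54 AM–4:38 PM = 9 h 44 min; less 30 min break → 9 h 14 min
Wed: 6:47 AM–5:00 PM = 10 h 13 min; less 30 min break → 9 h 43 min
Thu: 7:33 AM–4:55 PM = 9 h 22 min; less 30 min break → 8 h 52 min
Fri: 7:23 AM–12:47 PM = 5 h 24 min; less 30 min break → 4 h 54 min
Sat: 7:15 AM–2:52 PM = 7 h 37 min; less 30 min break → 7 h 7 min
Total: 9 h 14 min + 9 h 43 min + 8 h 52 min + 4 h 54 min + 7 h 7 min = 39 h 50 min.

39.83 hours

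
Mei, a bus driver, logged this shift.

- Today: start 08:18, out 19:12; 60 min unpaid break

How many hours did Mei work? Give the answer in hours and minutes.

9 h 54 min

Today: 08:18–19:12 = 10 h 54 min; less 60 min break → 9 h 54 min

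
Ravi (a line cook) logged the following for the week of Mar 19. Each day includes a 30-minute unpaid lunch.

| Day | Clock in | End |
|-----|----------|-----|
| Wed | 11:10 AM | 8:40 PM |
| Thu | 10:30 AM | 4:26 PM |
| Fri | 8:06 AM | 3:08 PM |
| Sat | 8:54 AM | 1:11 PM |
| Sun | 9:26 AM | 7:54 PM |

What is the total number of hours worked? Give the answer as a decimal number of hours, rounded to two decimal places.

Wed: 11:10 AM–8:40 PM = 9 h 30 min; less 30 min break → 9 h 0 min
Thu: 10:30 AM–4:26 PM = 5 h 56 min; less 30 min break → 5 h 26 min
Fri: 8:06 AM–3:08 PM = 7 h 2 min; less 30 min break → 6 h 32 min
Sat: 8:54 AM–1:11 PM = 4 h 17 min; less 30 min break → 3 h 47 min
Sun: 9:26 AM–7:54 PM = 10 h 28 min; less 30 min break → 9 h 58 min
Total: 9 h 0 min + 5 h 26 min + 6 h 32 min + 3 h 47 min + 9 h 58 min = 34 h 43 min.

34.72 hours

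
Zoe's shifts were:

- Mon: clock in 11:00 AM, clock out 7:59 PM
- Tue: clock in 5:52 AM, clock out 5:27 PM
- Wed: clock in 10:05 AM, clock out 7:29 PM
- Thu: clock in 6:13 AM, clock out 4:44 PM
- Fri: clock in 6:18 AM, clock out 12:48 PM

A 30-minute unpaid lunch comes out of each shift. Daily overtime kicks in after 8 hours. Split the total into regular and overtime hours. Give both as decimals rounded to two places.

Regular 38.00 hours, overtime 6.48 hours

Mon: 11:00 AM–7:59 PM = 8 h 59 min; less 30 min break → 8 h 29 min
Tue: 5:52 AM–5:27 PM = 11 h 35 min; less 30 min break → 11 h 5 min
Wed: 10:05 AM–7:29 PM = 9 h 24 min; less 30 min break → 8 h 54 min
Thu: 6:13 AM–4:44 PM = 10 h 31 min; less 30 min break → 10 h 1 min
Fri: 6:18 AM–12:48 PM = 6 h 30 min; less 30 min break → 6 h 0 min
Mon reg 8 h 0 min / OT 0 h 29 min; Tue reg 8 h 0 min / OT 3 h 5 min; Wed reg 8 h 0 min / OT 0 h 54 min; Thu reg 8 h 0 min / OT 2 h 1 min; Fri reg 6 h 0 min / OT 0 h 0 min.
Totals: regular 38 h 0 min, overtime 6 h 29 min.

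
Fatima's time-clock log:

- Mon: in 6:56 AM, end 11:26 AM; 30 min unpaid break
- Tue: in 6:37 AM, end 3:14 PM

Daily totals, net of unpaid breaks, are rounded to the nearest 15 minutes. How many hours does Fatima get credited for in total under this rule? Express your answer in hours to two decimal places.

Mon: 6:56 AM–11:26 AM = 4 h 30 min − 30 min = 4 h 0 min → rounds to 4 h 0 min
Tue: 6:37 AM–3:14 PM = 8 h 37 min → rounds to 8 h 30 min
Total credited: 12 h 30 min.

12.50 hours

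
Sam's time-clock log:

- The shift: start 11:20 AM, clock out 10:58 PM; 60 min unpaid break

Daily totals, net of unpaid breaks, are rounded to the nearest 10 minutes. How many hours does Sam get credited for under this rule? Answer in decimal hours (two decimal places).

10.67 hours

The shift: 11:20 AM–10:58 PM = 11 h 38 min − 60 min = 10 h 38 min → rounds to 10 h 40 min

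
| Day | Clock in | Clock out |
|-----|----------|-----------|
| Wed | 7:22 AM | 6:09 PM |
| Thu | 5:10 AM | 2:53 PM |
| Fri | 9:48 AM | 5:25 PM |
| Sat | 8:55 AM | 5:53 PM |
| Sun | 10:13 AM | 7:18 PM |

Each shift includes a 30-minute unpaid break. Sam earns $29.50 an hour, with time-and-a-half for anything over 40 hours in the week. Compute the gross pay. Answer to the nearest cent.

Wed: 7:22 AM–6:09 PM = 10 h 47 min; less 30 min break → 10 h 17 min
Thu: 5:10 AM–2:53 PM = 9 h 43 min; less 30 min break → 9 h 13 min
Fri: 9:48 AM–5:25 PM = 7 h 37 min; less 30 min break → 7 h 7 min
Sat: 8:55 AM–5:53 PM = 8 h 58 min; less 30 min break → 8 h 28 min
Sun: 10:13 AM–7:18 PM = 9 h 5 min; less 30 min break → 8 h 35 min
Total worked: 43 h 40 min = 2620 min.
Regular 40 h 0 min = 2400 min at $29.50/h; overtime 3 h 40 min = 220 min at $44.25/h.
Pay = (2400 × $29.50 + 220 × $44.25) ÷ 60 = $1342.25.

$1342.25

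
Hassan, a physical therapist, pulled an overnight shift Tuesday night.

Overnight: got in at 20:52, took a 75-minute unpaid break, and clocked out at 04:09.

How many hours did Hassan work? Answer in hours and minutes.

6 h 2 min

Overnight: 20:52 → midnight = 3 h 8 min; midnight → 04:09 = 4 h 9 min; span 7 h 17 min; less 75 min break → 6 h 2 min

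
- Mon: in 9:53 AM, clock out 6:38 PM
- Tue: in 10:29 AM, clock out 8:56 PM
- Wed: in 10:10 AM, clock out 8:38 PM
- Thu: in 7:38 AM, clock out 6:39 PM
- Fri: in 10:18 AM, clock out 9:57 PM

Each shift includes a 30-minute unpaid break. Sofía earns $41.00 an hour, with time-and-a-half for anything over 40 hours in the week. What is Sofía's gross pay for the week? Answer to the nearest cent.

Mon: 9:53 AM–6:38 PM = 8 h 45 min; less 30 min break → 8 h 15 min
Tue: 10:29 AM–8:56 PM = 10 h 27 min; less 30 min break → 9 h 57 min
Wed: 10:10 AM–8:38 PM = 10 h 28 min; less 30 min break → 9 h 58 min
Thu: 7:38 AM–6:39 PM = 11 h 1 min; less 30 min break → 10 h 31 min
Fri: 10:18 AM–9:57 PM = 11 h 39 min; less 30 min break → 11 h 9 min
Total worked: 49 h 50 min = 2990 min.
Regular 40 h 0 min = 2400 min at $41.00/h; overtime 9 h 50 min = 590 min at $61.50/h.
Pay = (2400 × $41.00 + 590 × $61.50) ÷ 60 = $2244.75.

$2244.75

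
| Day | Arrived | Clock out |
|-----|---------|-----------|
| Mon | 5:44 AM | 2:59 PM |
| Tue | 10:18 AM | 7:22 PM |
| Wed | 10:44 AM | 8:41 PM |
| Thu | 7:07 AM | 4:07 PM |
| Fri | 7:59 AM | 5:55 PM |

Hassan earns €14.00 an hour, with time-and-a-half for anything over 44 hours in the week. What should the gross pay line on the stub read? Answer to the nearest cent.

€683.20

Mon: 5:44 AM–2:59 PM = 9 h 15 min
Tue: 10:18 AM–7:22 PM = 9 h 4 min
Wed: 10:44 AM–8:41 PM = 9 h 57 min
Thu: 7:07 AM–4:07 PM = 9 h 0 min
Fri: 7:59 AM–5:55 PM = 9 h 56 min
Total worked: 47 h 12 min = 2832 min.
Regular 44 h 0 min = 2640 min at €14.00/h; overtime 3 h 12 min = 192 min at €21.00/h.
Pay = (2640 × €14.00 + 192 × €21.00) ÷ 60 = €683.20.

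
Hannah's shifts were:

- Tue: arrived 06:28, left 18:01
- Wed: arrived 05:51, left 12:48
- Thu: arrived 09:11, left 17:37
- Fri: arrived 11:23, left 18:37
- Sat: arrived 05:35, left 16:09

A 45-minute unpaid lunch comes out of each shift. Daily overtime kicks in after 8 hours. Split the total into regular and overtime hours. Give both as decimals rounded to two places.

Regular 36.37 hours, overtime 4.62 hours

Tue: 06:28–18:01 = 11 h 33 min; less 45 min break → 10 h 48 min
Wed: 05:51–12:48 = 6 h 57 min; less 45 min break → 6 h 12 min
Thu: 09:11–17:37 = 8 h 26 min; less 45 min break → 7 h 41 min
Fri: 11:23–18:37 = 7 h 14 min; less 45 min break → 6 h 29 min
Sat: 05:35–16:09 = 10 h 34 min; less 45 min break → 9 h 49 min
Tue reg 8 h 0 min / OT 2 h 48 min; Wed reg 6 h 12 min / OT 0 h 0 min; Thu reg 7 h 41 min / OT 0 h 0 min; Fri reg 6 h 29 min / OT 0 h 0 min; Sat reg 8 h 0 min / OT 1 h 49 min.
Totals: regular 36 h 22 min, overtime 4 h 37 min.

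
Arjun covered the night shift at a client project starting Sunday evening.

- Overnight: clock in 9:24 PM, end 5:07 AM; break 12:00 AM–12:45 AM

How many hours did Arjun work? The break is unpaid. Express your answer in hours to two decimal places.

6.97 hours

Overnight: 9:24 PM → midnight = 2 h 36 min; midnight → 5:07 AM = 5 h 7 min; span 7 h 43 min; less 45 min break → 6 h 58 min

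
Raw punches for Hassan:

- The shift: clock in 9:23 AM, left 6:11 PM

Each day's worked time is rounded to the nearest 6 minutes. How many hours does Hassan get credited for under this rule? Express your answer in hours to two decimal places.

The shift: 9:23 AM–6:11 PM = 8 h 48 min → rounds to 8 h 48 min

8.80 hours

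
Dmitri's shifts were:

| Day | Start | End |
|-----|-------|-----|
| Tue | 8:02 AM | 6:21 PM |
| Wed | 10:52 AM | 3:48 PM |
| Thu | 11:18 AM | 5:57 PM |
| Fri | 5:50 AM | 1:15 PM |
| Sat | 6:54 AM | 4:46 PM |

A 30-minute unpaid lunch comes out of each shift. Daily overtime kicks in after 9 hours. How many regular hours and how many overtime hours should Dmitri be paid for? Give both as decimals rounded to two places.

Regular 35.50 hours, overtime 1.18 hours

Tue: 8:02 AM–6:21 PM = 10 h 19 min; less 30 min break → 9 h 49 min
Wed: 10:52 AM–3:48 PM = 4 h 56 min; less 30 min break → 4 h 26 min
Thu: 11:18 AM–5:57 PM = 6 h 39 min; less 30 min break → 6 h 9 min
Fri: 5:50 AM–1:15 PM = 7 h 25 min; less 30 min break → 6 h 55 min
Sat: 6:54 AM–4:46 PM = 9 h 52 min; less 30 min break → 9 h 22 min
Tue reg 9 h 0 min / OT 0 h 49 min; Wed reg 4 h 26 min / OT 0 h 0 min; Thu reg 6 h 9 min / OT 0 h 0 min; Fri reg 6 h 55 min / OT 0 h 0 min; Sat reg 9 h 0 min / OT 0 h 22 min.
Totals: regular 35 h 30 min, overtime 1 h 11 min.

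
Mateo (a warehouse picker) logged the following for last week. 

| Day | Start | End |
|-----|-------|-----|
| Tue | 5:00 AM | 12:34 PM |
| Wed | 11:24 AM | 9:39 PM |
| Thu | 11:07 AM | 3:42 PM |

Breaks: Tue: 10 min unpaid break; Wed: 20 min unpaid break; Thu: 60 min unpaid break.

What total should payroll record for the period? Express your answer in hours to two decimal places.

20.90 hours

Tue: 5:00 AM–12:34 PM = 7 h 34 min; less 10 min break → 7 h 24 min
Wed: 11:24 AM–9:39 PM = 10 h 15 min; less 20 min break → 9 h 55 min
Thu: 11:07 AM–3:42 PM = 4 h 35 min; less 60 min break → 3 h 35 min
Total: 7 h 24 min + 9 h 55 min + 3 h 35 min = 20 h 54 min.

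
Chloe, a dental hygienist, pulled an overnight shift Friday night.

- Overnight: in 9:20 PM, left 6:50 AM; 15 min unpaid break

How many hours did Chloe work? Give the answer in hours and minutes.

Overnight: 9:20 PM → midnight = 2 h 40 min; midnight → 6:50 AM = 6 h 50 min; span 9 h 30 min; less 15 min break → 9 h 15 min

9 h 15 min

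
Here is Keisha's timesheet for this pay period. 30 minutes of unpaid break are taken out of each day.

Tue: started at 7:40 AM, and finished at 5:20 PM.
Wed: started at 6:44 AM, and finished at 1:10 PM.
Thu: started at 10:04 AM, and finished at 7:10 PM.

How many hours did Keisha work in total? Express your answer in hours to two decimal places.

23.70 hours

Tue: 7:40 AM–5:20 PM = 9 h 40 min; less 30 min break → 9 h 10 min
Wed: 6:44 AM–1:10 PM = 6 h 26 min; less 30 min break → 5 h 56 min
Thu: 10:04 AM–7:10 PM = 9 h 6 min; less 30 min break → 8 h 36 min
Total: 9 h 10 min + 5 h 56 min + 8 h 36 min = 23 h 42 min.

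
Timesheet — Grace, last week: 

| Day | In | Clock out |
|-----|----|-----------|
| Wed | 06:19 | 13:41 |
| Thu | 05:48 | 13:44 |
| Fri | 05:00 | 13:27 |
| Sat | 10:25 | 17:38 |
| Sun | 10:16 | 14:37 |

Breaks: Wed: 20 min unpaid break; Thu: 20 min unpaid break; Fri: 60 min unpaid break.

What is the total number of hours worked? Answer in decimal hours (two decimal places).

33.65 hours

Wed: 06:19–13:41 = 7 h 22 min; less 20 min break → 7 h 2 min
Thu: 05:48–13:44 = 7 h 56 min; less 20 min break → 7 h 36 min
Fri: 05:00–13:27 = 8 h 27 min; less 60 min break → 7 h 27 min
Sat: 10:25–17:38 = 7 h 13 min
Sun: 10:16–14:37 = 4 h 21 min
Total: 7 h 2 min + 7 h 36 min + 7 h 27 min + 7 h 13 min + 4 h 21 min = 33 h 39 min.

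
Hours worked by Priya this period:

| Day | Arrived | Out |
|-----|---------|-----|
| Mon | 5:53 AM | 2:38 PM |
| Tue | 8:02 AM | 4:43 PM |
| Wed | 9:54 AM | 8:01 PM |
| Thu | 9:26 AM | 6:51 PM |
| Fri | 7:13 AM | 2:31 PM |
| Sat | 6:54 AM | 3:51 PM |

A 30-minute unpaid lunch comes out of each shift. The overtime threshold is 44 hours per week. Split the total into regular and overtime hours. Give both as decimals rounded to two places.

Mon: 5:53 AM–2:38 PM = 8 h 45 min; less 30 min break → 8 h 15 min
Tue: 8:02 AM–4:43 PM = 8 h 41 min; less 30 min break → 8 h 11 min
Wed: 9:54 AM–8:01 PM = 10 h 7 min; less 30 min break → 9 h 37 min
Thu: 9:26 AM–6:51 PM = 9 h 25 min; less 30 min break → 8 h 55 min
Fri: 7:13 AM–2:31 PM = 7 h 18 min; less 30 min break → 6 h 48 min
Sat: 6:54 AM–3:51 PM = 8 h 57 min; less 30 min break → 8 h 27 min
Total worked: 50 h 13 min = 50.22 h.
Threshold 44 h → overtime 6 h 13 min, regular 44 h 0 min.

Regular 44.00 hours, overtime 6.22 hours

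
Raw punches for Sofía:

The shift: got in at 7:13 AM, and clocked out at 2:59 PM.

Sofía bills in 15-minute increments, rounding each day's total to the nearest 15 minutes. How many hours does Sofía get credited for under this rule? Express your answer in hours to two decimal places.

The shift: 7:13 AM–2:59 PM = 7 h 46 min → rounds to 7 h 45 min

7.75 hours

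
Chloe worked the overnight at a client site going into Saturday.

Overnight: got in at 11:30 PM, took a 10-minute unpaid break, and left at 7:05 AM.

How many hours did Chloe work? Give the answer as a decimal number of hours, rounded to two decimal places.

Overnight: 11:30 PM → midnight = 0 h 30 min; midnight → 7:05 AM = 7 h 5 min; span 7 h 35 min; less 10 min break → 7 h 25 min

7.42 hours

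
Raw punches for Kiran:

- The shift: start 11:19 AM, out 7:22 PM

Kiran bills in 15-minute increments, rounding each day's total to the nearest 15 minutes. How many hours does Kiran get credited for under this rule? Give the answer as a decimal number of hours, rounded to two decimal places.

The shift: 11:19 AM–7:22 PM = 8 h 3 min → rounds to 8 h 0 min

8.00 hours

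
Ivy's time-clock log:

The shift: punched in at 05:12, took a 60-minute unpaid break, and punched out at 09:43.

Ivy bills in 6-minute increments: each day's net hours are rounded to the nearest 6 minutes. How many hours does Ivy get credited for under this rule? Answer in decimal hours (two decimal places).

3.50 hours

The shift: 05:12–09:43 = 4 h 31 min − 60 min = 3 h 31 min → rounds to 3 h 30 min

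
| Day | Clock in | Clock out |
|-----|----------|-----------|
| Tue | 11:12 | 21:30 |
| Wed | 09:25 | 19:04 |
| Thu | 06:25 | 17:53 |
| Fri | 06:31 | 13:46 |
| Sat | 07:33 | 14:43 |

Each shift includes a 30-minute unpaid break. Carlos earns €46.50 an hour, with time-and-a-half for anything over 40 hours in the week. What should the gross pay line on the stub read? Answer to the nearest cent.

Tue: 11:12–21:30 = 10 h 18 min; less 30 min break → 9 h 48 min
Wed: 09:25–19:04 = 9 h 39 min; less 30 min break → 9 h 9 min
Thu: 06:25–17:53 = 11 h 28 min; less 30 min break → 10 h 58 min
Fri: 06:31–13:46 = 7 h 15 min; less 30 min break → 6 h 45 min
Sat: 07:33–14:43 = 7 h 10 min; less 30 min break → 6 h 40 min
Total worked: 43 h 20 min = 2600 min.
Regular 40 h 0 min = 2400 min at €46.50/h; overtime 3 h 20 min = 200 min at €69.75/h.
Pay = (2400 × €46.50 + 200 × €69.75) ÷ 60 = €2092.50.

€2092.50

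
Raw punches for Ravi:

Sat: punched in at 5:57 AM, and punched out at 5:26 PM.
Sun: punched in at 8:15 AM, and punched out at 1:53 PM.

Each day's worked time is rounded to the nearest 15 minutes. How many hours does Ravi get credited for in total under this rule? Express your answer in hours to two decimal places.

17.25 hours

Sat: 5:57 AM–5:26 PM = 11 h 29 min → rounds to 11 h 30 min
Sun: 8:15 AM–1:53 PM = 5 h 38 min → rounds to 5 h 45 min
Total credited: 17 h 15 min.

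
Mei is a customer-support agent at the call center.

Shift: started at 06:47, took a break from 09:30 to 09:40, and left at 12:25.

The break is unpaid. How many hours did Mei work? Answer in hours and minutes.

5 h 28 min

Shift: 06:47–12:25 = 5 h 38 min; less 10 min break → 5 h 28 min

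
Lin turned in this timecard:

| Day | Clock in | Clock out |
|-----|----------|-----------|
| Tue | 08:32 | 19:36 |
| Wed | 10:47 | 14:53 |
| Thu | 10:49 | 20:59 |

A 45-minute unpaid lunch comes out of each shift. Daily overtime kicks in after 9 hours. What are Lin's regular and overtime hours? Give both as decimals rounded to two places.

Regular 21.35 hours, overtime 1.73 hours

Tue: 08:32–19:36 = 11 h 4 min; less 45 min break → 10 h 19 min
Wed: 10:47–14:53 = 4 h 6 min; less 45 min break → 3 h 21 min
Thu: 10:49–20:59 = 10 h 10 min; less 45 min break → 9 h 25 min
Tue reg 9 h 0 min / OT 1 h 19 min; Wed reg 3 h 21 min / OT 0 h 0 min; Thu reg 9 h 0 min / OT 0 h 25 min.
Totals: regular 21 h 21 min, overtime 1 h 44 min.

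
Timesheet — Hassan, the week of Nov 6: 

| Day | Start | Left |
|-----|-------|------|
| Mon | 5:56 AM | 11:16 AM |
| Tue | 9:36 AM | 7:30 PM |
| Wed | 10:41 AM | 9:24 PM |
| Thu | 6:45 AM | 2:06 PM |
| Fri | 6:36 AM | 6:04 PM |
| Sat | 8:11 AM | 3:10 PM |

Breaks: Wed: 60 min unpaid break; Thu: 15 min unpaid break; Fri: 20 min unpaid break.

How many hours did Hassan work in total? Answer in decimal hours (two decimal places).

50.17 hours

Mon: 5:56 AM–11:16 AM = 5 h 20 min
Tue: 9:36 AM–7:30 PM = 9 h 54 min
Wed: 10:41 AM–9:24 PM = 10 h 43 min; less 60 min break → 9 h 43 min
Thu: 6:45 AM–2:06 PM = 7 h 21 min; less 15 min break → 7 h 6 min
Fri: 6:36 AM–6:04 PM = 11 h 28 min; less 20 min break → 11 h 8 min
Sat: 8:11 AM–3:10 PM = 6 h 59 min
Total: 5 h 20 min + 9 h 54 min + 9 h 43 min + 7 h 6 min + 11 h 8 min + 6 h 59 min = 50 h 10 min.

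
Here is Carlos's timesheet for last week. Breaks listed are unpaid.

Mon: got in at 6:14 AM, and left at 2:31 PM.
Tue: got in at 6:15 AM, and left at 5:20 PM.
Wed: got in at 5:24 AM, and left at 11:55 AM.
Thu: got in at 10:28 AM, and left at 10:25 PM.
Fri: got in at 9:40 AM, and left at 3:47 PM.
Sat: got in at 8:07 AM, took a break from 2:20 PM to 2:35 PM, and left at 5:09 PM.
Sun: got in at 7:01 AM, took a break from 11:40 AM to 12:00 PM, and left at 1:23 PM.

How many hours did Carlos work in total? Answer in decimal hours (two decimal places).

Mon: 6:14 AM–2:31 PM = 8 h 17 min
Tue: 6:15 AM–5:20 PM = 11 h 5 min
Wed: 5:24 AM–11:55 AM = 6 h 31 min
Thu: 10:28 AM–10:25 PM = 11 h 57 min
Fri: 9:40 AM–3:47 PM = 6 h 7 min
Sat: 8:07 AM–5:09 PM = 9 h 2 min; less 15 min break → 8 h 47 min
Sun: 7:01 AM–1:23 PM = 6 h 22 min; less 20 min break → 6 h 2 min
Total: 8 h 17 min + 11 h 5 min + 6 h 31 min + 11 h 57 min + 6 h 7 min + 8 h 47 min + 6 h 2 min = 58 h 46 min.

58.77 hours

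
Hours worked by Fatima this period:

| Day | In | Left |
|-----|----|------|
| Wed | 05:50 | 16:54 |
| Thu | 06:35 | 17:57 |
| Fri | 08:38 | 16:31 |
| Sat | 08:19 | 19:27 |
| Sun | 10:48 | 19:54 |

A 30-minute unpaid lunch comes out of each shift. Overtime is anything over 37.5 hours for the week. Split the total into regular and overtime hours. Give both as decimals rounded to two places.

Wed: 05:50–16:54 = 11 h 4 min; less 30 min break → 10 h 34 min
Thu: 06:35–17:57 = 11 h 22 min; less 30 min break → 10 h 52 min
Fri: 08:38–16:31 = 7 h 53 min; less 30 min break → 7 h 23 min
Sat: 08:19–19:27 = 11 h 8 min; less 30 min break → 10 h 38 min
Sun: 10:48–19:54 = 9 h 6 min; less 30 min break → 8 h 36 min
Total worked: 48 h 3 min = 48.05 h.
Threshold 37.5 h → overtime 10 h 33 min, regular 37 h 30 min.

Regular 37.50 hours, overtime 10.55 hours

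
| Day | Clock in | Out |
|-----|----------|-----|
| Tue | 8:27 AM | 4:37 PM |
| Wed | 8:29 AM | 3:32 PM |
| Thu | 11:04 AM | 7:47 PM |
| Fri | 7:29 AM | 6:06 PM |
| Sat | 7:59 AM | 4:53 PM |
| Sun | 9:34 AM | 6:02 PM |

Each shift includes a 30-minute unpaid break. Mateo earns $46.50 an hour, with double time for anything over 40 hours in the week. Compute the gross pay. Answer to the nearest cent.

Tue: 8:27 AM–4:37 PM = 8 h 10 min; less 30 min break → 7 h 40 min
Wed: 8:29 AM–3:32 PM = 7 h 3 min; less 30 min break → 6 h 33 min
Thu: 11:04 AM–7:47 PM = 8 h 43 min; less 30 min break → 8 h 13 min
Fri: 7:29 AM–6:06 PM = 10 h 37 min; less 30 min break → 10 h 7 min
Sat: 7:59 AM–4:53 PM = 8 h 54 min; less 30 min break → 8 h 24 min
Sun: 9:34 AM–6:02 PM = 8 h 28 min; less 30 min break → 7 h 58 min
Total worked: 48 h 55 min = 2935 min.
Regular 40 h 0 min = 2400 min at $46.50/h; overtime 8 h 55 min = 535 min at $93.00/h.
Pay = (2400 × $46.50 + 535 × $93.00) ÷ 60 = $2689.25.

$2689.25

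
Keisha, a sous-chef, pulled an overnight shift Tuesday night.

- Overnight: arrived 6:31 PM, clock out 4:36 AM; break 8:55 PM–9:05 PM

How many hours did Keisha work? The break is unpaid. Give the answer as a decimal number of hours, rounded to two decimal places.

Overnight: 6:31 PM → midnight = 5 h 29 min; midnight → 4:36 AM = 4 h 36 min; span 10 h 5 min; less 10 min break → 9 h 55 min

9.92 hours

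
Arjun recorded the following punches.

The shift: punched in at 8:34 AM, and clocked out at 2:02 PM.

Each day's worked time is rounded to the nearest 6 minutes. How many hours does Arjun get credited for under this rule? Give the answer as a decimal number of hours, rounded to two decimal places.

5.50 hours

The shift: 8:34 AM–2:02 PM = 5 h 28 min → rounds to 5 h 30 min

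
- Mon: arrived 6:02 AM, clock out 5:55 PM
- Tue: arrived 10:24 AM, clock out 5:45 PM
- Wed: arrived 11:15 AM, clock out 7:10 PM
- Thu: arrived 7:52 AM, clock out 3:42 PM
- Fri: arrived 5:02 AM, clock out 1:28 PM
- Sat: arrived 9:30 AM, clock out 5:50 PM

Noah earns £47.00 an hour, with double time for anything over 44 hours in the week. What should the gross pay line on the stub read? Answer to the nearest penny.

£2796.50

Mon: 6:02 AM–5:55 PM = 11 h 53 min
Tue: 10:24 AM–5:45 PM = 7 h 21 min
Wed: 11:15 AM–7:10 PM = 7 h 55 min
Thu: 7:52 AM–3:42 PM = 7 h 50 min
Fri: 5:02 AM–1:28 PM = 8 h 26 min
Sat: 9:30 AM–5:50 PM = 8 h 20 min
Total worked: 51 h 45 min = 3105 min.
Regular 44 h 0 min = 2640 min at £47.00/h; overtime 7 h 45 min = 465 min at £94.00/h.
Pay = (2640 × £47.00 + 465 × £94.00) ÷ 60 = £2796.50.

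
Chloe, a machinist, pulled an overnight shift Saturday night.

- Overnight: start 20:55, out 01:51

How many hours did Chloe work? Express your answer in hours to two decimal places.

Overnight: 20:55 → midnight = 3 h 5 min; midnight → 01:51 = 1 h 51 min; span 4 h 56 min

4.93 hours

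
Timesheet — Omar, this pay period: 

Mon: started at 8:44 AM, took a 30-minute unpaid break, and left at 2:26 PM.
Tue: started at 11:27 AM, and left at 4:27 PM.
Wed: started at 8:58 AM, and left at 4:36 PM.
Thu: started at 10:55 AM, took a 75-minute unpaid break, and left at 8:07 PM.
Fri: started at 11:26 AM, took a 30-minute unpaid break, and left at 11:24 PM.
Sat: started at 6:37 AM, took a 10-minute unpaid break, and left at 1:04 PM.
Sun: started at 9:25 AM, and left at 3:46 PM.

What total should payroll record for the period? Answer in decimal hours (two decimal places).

Mon: 8:44 AM–2:26 PM = 5 h 42 min; less 30 min break → 5 h 12 min
Tue: 11:27 AM–4:27 PM = 5 h 0 min
Wed: 8:58 AM–4:36 PM = 7 h 38 min
Thu: 10:55 AM–8:07 PM = 9 h 12 min; less 75 min break → 7 h 57 min
Fri: 11:26 AM–11:24 PM = 11 h 58 min; less 30 min break → 11 h 28 min
Sat: 6:37 AM–1:04 PM = 6 h 27 min; less 10 min break → 6 h 17 min
Sun: 9:25 AM–3:46 PM = 6 h 21 min
Total: 5 h 12 min + 5 h 0 min + 7 h 38 min + 7 h 57 min + 11 h 28 min + 6 h 17 min + 6 h 21 min = 49 h 53 min.

49.88 hours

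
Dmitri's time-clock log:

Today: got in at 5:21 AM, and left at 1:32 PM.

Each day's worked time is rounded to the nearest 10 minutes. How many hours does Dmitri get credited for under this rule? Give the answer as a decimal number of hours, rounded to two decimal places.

Today: 5:21 AM–1:32 PM = 8 h 11 min → rounds to 8 h 10 min

8.17 hours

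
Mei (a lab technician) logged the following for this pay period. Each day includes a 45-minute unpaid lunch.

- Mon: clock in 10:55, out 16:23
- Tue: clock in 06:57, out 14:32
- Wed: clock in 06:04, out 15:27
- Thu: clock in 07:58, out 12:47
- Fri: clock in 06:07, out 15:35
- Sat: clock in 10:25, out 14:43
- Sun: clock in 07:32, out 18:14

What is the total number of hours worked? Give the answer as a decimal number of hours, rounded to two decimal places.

Mon: 10:55–16:23 = 5 h 28 min; less 45 min break → 4 h 43 min
Tue: 06:57–14:32 = 7 h 35 min; less 45 min break → 6 h 50 min
Wed: 06:04–15:27 = 9 h 23 min; less 45 min break → 8 h 38 min
Thu: 07:58–12:47 = 4 h 49 min; less 45 min break → 4 h 4 min
Fri: 06:07–15:35 = 9 h 28 min; less 45 min break → 8 h 43 min
Sat: 10:25–14:43 = 4 h 18 min; less 45 min break → 3 h 33 min
Sun: 07:32–18:14 = 10 h 42 min; less 45 min break → 9 h 57 min
Total: 4 h 43 min + 6 h 50 min + 8 h 38 min + 4 h 4 min + 8 h 43 min + 3 h 33 min + 9 h 57 min = 46 h 28 min.

46.47 hours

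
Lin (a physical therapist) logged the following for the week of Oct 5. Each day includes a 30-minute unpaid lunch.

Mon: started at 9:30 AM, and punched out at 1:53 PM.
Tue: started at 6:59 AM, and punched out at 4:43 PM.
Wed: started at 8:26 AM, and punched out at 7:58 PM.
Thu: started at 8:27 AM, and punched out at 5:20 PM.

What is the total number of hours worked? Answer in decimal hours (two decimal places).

Mon: 9:30 AM–1:53 PM = 4 h 23 min; less 30 min break → 3 h 53 min
Tue: 6:59 AM–4:43 PM = 9 h 44 min; less 30 min break → 9 h 14 min
Wed: 8:26 AM–7:58 PM = 11 h 32 min; less 30 min break → 11 h 2 min
Thu: 8:27 AM–5:20 PM = 8 h 53 min; less 30 min break → 8 h 23 min
Total: 3 h 53 min + 9 h 14 min + 11 h 2 min + 8 h 23 min = 32 h 32 min.

32.53 hours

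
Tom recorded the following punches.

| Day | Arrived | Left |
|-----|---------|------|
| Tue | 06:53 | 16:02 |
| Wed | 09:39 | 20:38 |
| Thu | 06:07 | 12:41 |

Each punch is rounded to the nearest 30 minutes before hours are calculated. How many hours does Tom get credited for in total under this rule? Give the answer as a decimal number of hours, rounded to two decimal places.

26.50 hours

Tue: in 06:53→07:00, out 16:02→16:00; 9 h 0 min
Wed: in 09:39→09:30, out 20:38→20:30; 11 h 0 min
Thu: in 06:07→06:00, out 12:41→12:30; 6 h 30 min
Total credited: 26 h 30 min.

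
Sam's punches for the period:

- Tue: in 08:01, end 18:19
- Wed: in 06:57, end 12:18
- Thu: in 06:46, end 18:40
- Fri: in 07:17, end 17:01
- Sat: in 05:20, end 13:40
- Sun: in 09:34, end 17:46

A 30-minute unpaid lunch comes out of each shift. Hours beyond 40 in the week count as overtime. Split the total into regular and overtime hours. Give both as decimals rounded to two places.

Regular 40.00 hours, overtime 10.82 hours

Tue: 08:01–18:19 = 10 h 18 min; less 30 min break → 9 h 48 min
Wed: 06:57–12:18 = 5 h 21 min; less 30 min break → 4 h 51 min
Thu: 06:46–18:40 = 11 h 54 min; less 30 min break → 11 h 24 min
Fri: 07:17–17:01 = 9 h 44 min; less 30 min break → 9 h 14 min
Sat: 05:20–13:40 = 8 h 20 min; less 30 min break → 7 h 50 min
Sun: 09:34–17:46 = 8 h 12 min; less 30 min break → 7 h 42 min
Total worked: 50 h 49 min = 50.82 h.
Threshold 40 h → overtime 10 h 49 min, regular 40 h 0 min.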